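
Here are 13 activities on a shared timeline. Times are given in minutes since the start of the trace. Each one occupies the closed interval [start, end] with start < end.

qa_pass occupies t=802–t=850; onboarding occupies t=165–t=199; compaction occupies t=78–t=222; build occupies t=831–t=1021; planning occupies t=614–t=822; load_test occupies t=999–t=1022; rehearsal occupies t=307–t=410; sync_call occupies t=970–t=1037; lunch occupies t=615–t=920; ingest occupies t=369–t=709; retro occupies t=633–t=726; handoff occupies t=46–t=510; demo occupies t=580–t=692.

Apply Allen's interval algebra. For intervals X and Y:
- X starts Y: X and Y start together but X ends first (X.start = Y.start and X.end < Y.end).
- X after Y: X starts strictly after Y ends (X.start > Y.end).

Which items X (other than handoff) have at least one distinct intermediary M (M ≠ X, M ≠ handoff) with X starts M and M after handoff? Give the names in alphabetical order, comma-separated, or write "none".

none

Target handoff = [t=46, t=510].
Intermediaries M with M after handoff: build, demo, load_test, lunch, planning, qa_pass, retro, sync_call.
Via build — items with X starts build: none.
Via demo — items with X starts demo: none.
Via load_test — items with X starts load_test: none.
Via lunch — items with X starts lunch: none.
Via planning — items with X starts planning: none.
Via qa_pass — items with X starts qa_pass: none.
Via retro — items with X starts retro: none.
Via sync_call — items with X starts sync_call: none.
Union: none.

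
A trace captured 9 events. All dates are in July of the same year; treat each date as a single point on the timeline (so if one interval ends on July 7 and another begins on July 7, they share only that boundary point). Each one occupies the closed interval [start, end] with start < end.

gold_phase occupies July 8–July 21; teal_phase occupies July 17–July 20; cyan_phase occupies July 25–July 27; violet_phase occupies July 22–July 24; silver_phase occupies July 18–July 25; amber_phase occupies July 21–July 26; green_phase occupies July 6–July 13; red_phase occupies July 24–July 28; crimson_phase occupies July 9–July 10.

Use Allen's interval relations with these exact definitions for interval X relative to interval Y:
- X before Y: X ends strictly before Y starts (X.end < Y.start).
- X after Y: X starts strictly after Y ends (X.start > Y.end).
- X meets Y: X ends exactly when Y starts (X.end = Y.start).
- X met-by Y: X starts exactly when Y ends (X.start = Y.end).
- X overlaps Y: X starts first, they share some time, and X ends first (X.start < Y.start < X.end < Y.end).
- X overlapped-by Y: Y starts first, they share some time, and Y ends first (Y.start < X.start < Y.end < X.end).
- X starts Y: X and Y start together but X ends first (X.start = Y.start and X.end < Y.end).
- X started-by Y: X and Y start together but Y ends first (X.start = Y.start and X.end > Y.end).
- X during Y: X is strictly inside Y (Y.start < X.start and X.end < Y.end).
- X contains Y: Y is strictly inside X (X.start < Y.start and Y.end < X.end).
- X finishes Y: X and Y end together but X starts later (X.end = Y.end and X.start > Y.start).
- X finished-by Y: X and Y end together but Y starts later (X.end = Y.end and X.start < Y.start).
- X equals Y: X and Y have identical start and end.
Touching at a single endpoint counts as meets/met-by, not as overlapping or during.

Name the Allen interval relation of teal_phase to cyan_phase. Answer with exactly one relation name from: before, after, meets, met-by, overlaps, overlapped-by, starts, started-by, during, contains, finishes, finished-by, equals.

teal_phase = [July 17, July 20]; cyan_phase = [July 25, July 27].
Compare endpoints: teal_phase.start < cyan_phase.start, teal_phase.start < cyan_phase.end, teal_phase.end < cyan_phase.start, teal_phase.end < cyan_phase.end.
That pattern is 'before'.

before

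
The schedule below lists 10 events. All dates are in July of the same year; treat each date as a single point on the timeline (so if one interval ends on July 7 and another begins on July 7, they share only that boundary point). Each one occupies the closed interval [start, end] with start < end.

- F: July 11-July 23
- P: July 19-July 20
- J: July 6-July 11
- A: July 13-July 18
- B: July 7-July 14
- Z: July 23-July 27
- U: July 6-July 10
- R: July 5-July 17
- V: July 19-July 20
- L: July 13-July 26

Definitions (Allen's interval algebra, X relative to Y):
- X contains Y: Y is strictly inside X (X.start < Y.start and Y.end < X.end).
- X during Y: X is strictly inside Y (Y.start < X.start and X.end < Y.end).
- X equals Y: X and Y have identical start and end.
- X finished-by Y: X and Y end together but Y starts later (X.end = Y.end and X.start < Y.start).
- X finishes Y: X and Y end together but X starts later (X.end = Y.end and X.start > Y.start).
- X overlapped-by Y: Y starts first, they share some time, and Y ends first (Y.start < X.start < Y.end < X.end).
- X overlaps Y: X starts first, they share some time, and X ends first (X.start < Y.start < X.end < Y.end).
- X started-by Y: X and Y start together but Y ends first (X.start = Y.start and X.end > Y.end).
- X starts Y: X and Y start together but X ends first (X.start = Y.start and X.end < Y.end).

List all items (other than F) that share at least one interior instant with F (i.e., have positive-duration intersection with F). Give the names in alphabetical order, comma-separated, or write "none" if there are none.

A, B, L, P, R, V

Target F = [July 11, July 23].
A [July 13, July 18] → during → yes.
B [July 7, July 14] → overlaps → yes.
J [July 6, July 11] → meets → no.
L [July 13, July 26] → overlapped-by → yes.
P [July 19, July 20] → during → yes.
R [July 5, July 17] → overlaps → yes.
U [July 6, July 10] → before → no.
V [July 19, July 20] → during → yes.
Z [July 23, July 27] → met-by → no.
Result: A, B, L, P, R, V.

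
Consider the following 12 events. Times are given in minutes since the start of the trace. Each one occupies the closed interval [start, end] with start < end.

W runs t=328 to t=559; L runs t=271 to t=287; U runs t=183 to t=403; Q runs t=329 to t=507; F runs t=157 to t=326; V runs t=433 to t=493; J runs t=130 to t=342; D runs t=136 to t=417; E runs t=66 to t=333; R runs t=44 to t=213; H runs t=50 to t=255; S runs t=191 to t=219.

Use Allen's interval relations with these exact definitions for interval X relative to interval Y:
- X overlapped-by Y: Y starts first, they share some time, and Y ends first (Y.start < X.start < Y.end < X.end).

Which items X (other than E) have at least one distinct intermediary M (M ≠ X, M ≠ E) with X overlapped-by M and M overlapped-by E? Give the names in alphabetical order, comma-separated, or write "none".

Target E = [t=66, t=333].
Intermediaries M with M overlapped-by E: D, J, Q, U, W.
Via D — items with X overlapped-by D: Q, W.
Via J — items with X overlapped-by J: D, Q, U, W.
Via Q — items with X overlapped-by Q: none.
Via U — items with X overlapped-by U: Q, W.
Via W — items with X overlapped-by W: none.
Union: D, Q, U, W.

D, Q, U, W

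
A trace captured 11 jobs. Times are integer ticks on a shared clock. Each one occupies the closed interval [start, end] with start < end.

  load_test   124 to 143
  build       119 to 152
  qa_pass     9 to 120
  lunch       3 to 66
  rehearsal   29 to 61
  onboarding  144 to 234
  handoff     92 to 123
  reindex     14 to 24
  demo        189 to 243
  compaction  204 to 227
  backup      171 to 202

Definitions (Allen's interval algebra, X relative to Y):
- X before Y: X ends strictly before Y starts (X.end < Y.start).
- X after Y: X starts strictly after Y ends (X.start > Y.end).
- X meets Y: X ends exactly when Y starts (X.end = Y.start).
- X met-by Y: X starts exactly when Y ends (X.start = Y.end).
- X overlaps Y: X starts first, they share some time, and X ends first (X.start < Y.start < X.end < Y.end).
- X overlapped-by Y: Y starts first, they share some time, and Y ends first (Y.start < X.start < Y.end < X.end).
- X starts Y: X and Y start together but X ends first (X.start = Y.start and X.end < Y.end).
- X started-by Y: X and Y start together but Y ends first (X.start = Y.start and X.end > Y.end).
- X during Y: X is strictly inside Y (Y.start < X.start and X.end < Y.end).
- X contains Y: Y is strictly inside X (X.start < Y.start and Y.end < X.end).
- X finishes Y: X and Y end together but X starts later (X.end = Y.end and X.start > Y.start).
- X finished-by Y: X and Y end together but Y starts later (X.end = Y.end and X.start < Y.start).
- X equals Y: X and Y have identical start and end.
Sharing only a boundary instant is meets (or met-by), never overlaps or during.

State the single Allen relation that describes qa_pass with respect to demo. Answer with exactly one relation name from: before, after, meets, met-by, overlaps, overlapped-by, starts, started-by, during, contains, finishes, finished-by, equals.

qa_pass = [9, 120]; demo = [189, 243].
Compare endpoints: qa_pass.start < demo.start, qa_pass.start < demo.end, qa_pass.end < demo.start, qa_pass.end < demo.end.
That pattern is 'before'.

before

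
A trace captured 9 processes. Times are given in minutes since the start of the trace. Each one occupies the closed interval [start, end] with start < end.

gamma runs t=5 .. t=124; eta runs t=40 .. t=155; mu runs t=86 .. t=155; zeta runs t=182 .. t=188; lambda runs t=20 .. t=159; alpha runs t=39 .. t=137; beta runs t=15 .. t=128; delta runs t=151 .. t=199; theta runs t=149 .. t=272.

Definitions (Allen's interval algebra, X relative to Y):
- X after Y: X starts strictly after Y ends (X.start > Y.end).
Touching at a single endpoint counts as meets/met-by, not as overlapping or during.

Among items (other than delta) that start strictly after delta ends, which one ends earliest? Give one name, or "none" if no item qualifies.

Target delta = [t=151, t=199].
alpha [t=39, t=137] → before → excluded.
beta [t=15, t=128] → before → excluded.
eta [t=40, t=155] → overlaps → excluded.
gamma [t=5, t=124] → before → excluded.
lambda [t=20, t=159] → overlaps → excluded.
mu [t=86, t=155] → overlaps → excluded.
theta [t=149, t=272] → contains → excluded.
zeta [t=182, t=188] → during → excluded.
No candidates → none.

none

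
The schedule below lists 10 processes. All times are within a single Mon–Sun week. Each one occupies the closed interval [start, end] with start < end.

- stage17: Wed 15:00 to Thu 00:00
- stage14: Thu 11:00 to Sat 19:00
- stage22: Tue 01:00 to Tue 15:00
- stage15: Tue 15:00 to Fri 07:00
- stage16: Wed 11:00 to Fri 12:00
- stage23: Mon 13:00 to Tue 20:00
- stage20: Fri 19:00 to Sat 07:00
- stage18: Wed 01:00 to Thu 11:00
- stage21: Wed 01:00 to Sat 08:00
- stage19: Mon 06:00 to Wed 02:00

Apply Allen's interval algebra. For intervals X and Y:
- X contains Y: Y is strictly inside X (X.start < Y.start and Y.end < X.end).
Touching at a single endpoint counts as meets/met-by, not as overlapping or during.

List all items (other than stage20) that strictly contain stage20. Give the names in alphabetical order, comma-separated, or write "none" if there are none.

Target stage20 = [Fri 19:00, Sat 07:00].
stage14 [Thu 11:00, Sat 19:00] → contains → yes.
stage15 [Tue 15:00, Fri 07:00] → before → no.
stage16 [Wed 11:00, Fri 12:00] → before → no.
stage17 [Wed 15:00, Thu 00:00] → before → no.
stage18 [Wed 01:00, Thu 11:00] → before → no.
stage19 [Mon 06:00, Wed 02:00] → before → no.
stage21 [Wed 01:00, Sat 08:00] → contains → yes.
stage22 [Tue 01:00, Tue 15:00] → before → no.
stage23 [Mon 13:00, Tue 20:00] → before → no.
Result: stage14, stage21.

stage14, stage21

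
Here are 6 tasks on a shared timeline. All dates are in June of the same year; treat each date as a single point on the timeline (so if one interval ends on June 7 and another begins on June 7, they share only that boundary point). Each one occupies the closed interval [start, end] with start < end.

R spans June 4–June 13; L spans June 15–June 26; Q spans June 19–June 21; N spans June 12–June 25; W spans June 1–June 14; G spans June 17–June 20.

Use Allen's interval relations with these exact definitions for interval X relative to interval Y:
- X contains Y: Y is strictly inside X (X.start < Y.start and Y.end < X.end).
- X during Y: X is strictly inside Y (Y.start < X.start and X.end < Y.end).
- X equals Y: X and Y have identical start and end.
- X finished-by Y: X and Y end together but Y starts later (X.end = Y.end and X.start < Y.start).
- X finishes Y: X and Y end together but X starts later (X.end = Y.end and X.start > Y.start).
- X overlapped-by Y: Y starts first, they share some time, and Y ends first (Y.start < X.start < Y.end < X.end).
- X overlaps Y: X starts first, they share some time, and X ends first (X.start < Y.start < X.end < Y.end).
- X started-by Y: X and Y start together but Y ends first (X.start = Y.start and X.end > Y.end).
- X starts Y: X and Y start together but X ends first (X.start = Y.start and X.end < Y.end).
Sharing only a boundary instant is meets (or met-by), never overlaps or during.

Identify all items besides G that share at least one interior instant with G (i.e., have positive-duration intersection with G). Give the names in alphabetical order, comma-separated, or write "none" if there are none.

L, N, Q

Target G = [June 17, June 20].
L [June 15, June 26] → contains → yes.
N [June 12, June 25] → contains → yes.
Q [June 19, June 21] → overlapped-by → yes.
R [June 4, June 13] → before → no.
W [June 1, June 14] → before → no.
Result: L, N, Q.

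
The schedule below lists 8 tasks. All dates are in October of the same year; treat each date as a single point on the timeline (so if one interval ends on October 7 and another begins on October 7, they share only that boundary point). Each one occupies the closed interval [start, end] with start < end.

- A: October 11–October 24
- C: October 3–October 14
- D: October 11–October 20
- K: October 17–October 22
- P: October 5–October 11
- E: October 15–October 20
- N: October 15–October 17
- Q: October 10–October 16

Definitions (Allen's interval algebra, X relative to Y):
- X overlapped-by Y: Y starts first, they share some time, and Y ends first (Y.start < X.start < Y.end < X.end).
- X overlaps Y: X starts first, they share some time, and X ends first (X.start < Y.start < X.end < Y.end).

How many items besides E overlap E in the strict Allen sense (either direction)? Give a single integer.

Target E = [October 15, October 20].
A [October 11, October 24] → contains → no.
C [October 3, October 14] → before → no.
D [October 11, October 20] → finished-by → no.
K [October 17, October 22] → overlapped-by → counts.
N [October 15, October 17] → starts → no.
P [October 5, October 11] → before → no.
Q [October 10, October 16] → overlaps → counts.
Total: 2.

2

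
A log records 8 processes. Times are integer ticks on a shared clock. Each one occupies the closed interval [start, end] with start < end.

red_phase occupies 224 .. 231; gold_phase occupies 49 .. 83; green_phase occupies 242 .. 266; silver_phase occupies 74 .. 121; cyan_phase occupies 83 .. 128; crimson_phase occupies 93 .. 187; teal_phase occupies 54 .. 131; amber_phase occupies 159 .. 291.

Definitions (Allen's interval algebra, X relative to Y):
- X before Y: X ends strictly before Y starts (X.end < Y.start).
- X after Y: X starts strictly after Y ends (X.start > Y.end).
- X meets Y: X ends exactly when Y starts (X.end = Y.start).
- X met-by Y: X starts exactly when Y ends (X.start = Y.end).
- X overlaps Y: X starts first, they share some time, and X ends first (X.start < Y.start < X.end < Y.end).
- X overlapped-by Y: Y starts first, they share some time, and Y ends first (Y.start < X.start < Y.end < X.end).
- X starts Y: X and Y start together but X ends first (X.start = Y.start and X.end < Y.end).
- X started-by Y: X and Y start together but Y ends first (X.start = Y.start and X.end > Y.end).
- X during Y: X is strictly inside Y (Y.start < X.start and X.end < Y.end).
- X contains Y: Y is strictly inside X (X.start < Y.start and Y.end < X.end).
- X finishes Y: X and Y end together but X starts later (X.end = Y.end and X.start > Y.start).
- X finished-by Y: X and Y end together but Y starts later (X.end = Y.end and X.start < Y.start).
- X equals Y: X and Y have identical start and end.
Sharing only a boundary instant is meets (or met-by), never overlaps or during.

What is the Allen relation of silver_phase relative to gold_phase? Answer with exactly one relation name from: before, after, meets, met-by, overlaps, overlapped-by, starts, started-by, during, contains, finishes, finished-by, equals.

overlapped-by

silver_phase = [74, 121]; gold_phase = [49, 83].
Compare endpoints: silver_phase.start > gold_phase.start, silver_phase.start < gold_phase.end, silver_phase.end > gold_phase.start, silver_phase.end > gold_phase.end.
That pattern is 'overlapped-by'.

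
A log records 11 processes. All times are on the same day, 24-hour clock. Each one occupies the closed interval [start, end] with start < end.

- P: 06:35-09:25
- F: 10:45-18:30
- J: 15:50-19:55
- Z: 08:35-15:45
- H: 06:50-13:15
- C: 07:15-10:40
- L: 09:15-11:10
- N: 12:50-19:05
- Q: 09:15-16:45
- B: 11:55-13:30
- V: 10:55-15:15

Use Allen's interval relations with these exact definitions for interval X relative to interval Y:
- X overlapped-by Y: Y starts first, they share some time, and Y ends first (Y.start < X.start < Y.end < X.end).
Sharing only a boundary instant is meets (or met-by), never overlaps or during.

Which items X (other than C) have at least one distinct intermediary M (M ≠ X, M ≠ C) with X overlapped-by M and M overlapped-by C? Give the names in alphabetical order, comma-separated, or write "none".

F, J, N, Q, V

Target C = [07:15, 10:40].
Intermediaries M with M overlapped-by C: L, Q, Z.
Via L — items with X overlapped-by L: F, V.
Via Q — items with X overlapped-by Q: F, J, N.
Via Z — items with X overlapped-by Z: F, N, Q.
Union: F, J, N, Q, V.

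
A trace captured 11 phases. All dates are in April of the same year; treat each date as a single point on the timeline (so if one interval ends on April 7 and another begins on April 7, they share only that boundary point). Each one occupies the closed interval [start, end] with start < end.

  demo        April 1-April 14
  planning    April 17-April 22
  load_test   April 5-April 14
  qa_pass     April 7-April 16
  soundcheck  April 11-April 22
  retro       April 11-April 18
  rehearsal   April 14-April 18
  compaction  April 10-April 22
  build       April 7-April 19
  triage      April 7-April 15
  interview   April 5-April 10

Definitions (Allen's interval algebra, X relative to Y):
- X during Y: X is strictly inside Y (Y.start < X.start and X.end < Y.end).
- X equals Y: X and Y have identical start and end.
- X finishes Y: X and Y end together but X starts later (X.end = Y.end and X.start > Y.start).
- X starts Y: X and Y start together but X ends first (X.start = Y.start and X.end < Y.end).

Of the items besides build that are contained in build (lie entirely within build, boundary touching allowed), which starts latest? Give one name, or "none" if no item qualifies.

rehearsal

Target build = [April 7, April 19].
compaction [April 10, April 22] → overlapped-by → excluded.
demo [April 1, April 14] → overlaps → excluded.
interview [April 5, April 10] → overlaps → excluded.
load_test [April 5, April 14] → overlaps → excluded.
planning [April 17, April 22] → overlapped-by → excluded.
qa_pass [April 7, April 16] → starts → candidate.
rehearsal [April 14, April 18] → during → candidate.
retro [April 11, April 18] → during → candidate.
soundcheck [April 11, April 22] → overlapped-by → excluded.
triage [April 7, April 15] → starts → candidate.
Among candidates, latest start is April 14 → rehearsal.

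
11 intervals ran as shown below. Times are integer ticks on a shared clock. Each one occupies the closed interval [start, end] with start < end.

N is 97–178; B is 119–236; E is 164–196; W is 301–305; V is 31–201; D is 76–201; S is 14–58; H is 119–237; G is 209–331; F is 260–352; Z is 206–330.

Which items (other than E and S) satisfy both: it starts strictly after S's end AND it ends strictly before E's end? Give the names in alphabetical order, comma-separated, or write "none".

Conditions: its start is strictly after S's end (X.start > 58) AND its end is strictly before E's end (X.end < 196).
B: start 119 > 58? ✓; end 236 < 196? ✗ → no.
D: start 76 > 58? ✓; end 201 < 196? ✗ → no.
F: start 260 > 58? ✓; end 352 < 196? ✗ → no.
G: start 209 > 58? ✓; end 331 < 196? ✗ → no.
H: start 119 > 58? ✓; end 237 < 196? ✗ → no.
N: start 97 > 58? ✓; end 178 < 196? ✓ → yes.
V: start 31 > 58? ✗; end 201 < 196? ✗ → no.
W: start 301 > 58? ✓; end 305 < 196? ✗ → no.
Z: start 206 > 58? ✓; end 330 < 196? ✗ → no.
Result: N.

N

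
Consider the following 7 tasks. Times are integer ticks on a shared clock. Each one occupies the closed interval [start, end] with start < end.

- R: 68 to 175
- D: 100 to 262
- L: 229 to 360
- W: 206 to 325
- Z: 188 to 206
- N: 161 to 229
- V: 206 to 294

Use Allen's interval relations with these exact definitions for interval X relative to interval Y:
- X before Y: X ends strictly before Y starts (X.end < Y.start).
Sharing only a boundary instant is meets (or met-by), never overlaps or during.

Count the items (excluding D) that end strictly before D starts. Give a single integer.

0

Target D = [100, 262].
L [229, 360] → overlapped-by → no.
N [161, 229] → during → no.
R [68, 175] → overlaps → no.
V [206, 294] → overlapped-by → no.
W [206, 325] → overlapped-by → no.
Z [188, 206] → during → no.
Total: 0.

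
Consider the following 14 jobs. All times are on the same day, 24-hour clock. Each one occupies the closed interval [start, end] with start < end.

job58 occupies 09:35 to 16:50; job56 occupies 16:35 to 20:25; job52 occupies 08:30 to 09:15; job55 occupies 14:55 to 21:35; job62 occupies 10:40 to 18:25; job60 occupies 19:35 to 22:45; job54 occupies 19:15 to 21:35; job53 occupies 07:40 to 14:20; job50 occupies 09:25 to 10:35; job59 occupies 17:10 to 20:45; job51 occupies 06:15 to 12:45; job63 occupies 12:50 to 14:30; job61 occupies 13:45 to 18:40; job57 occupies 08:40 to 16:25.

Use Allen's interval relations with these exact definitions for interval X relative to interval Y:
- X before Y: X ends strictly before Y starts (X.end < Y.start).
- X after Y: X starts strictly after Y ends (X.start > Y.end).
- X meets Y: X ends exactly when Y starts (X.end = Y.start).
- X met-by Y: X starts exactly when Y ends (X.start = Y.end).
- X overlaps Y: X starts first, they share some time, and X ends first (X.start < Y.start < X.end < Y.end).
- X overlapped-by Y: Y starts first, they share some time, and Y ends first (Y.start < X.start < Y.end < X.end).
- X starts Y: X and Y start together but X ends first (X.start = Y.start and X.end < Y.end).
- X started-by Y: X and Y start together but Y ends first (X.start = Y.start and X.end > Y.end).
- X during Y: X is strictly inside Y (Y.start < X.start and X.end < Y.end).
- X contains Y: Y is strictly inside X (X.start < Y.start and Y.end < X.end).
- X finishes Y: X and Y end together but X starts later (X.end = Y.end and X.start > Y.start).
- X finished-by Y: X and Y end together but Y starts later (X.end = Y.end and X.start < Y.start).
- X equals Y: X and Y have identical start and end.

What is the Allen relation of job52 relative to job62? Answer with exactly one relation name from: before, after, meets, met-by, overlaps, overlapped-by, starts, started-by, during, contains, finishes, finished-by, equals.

before

job52 = [08:30, 09:15]; job62 = [10:40, 18:25].
Compare endpoints: job52.start < job62.start, job52.start < job62.end, job52.end < job62.start, job52.end < job62.end.
That pattern is 'before'.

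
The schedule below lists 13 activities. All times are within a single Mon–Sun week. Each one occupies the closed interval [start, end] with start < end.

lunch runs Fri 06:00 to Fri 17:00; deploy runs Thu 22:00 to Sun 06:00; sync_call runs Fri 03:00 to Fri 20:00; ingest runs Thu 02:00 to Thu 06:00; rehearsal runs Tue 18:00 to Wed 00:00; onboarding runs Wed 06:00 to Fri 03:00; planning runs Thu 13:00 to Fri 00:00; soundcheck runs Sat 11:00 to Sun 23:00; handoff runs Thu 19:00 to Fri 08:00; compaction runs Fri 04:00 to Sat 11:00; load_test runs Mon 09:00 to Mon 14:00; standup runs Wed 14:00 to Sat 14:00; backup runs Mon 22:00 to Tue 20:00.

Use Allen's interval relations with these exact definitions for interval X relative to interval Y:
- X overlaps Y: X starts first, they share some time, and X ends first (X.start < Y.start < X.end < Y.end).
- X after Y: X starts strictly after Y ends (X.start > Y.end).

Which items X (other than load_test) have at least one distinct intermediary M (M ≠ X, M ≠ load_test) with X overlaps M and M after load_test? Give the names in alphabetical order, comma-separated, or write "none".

backup, deploy, handoff, onboarding, planning, standup, sync_call

Target load_test = [Mon 09:00, Mon 14:00].
Intermediaries M with M after load_test: backup, compaction, deploy, handoff, ingest, lunch, onboarding, planning, rehearsal, soundcheck, standup, sync_call.
Via backup — items with X overlaps backup: none.
Via compaction — items with X overlaps compaction: handoff, sync_call.
Via deploy — items with X overlaps deploy: handoff, onboarding, planning, standup.
Via handoff — items with X overlaps handoff: onboarding, planning.
Via ingest — items with X overlaps ingest: none.
Via lunch — items with X overlaps lunch: handoff.
Via onboarding — items with X overlaps onboarding: none.
Via planning — items with X overlaps planning: none.
Via rehearsal — items with X overlaps rehearsal: backup.
Via soundcheck — items with X overlaps soundcheck: deploy, standup.
Via standup — items with X overlaps standup: onboarding.
Via sync_call — items with X overlaps sync_call: handoff.
Union: backup, deploy, handoff, onboarding, planning, standup, sync_call.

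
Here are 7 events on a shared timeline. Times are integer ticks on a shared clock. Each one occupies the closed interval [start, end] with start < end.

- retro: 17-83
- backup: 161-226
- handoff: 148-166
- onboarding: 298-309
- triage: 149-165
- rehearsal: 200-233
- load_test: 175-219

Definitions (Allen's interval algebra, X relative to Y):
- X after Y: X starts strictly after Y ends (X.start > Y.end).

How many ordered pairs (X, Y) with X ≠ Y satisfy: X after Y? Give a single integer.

15

Checking all 42 ordered pairs for relation 'after'; matching pairs in alphabetical order:
(backup, retro): backup after retro ✓
(handoff, retro): handoff after retro ✓
(load_test, handoff): load_test after handoff ✓
(load_test, retro): load_test after retro ✓
(load_test, triage): load_test after triage ✓
(onboarding, backup): onboarding after backup ✓
(onboarding, handoff): onboarding after handoff ✓
(onboarding, load_test): onboarding after load_test ✓
(onboarding, rehearsal): onboarding after rehearsal ✓
(onboarding, retro): onboarding after retro ✓
(onboarding, triage): onboarding after triage ✓
(rehearsal, handoff): rehearsal after handoff ✓
(rehearsal, retro): rehearsal after retro ✓
(rehearsal, triage): rehearsal after triage ✓
(triage, retro): triage after retro ✓
Count: 15.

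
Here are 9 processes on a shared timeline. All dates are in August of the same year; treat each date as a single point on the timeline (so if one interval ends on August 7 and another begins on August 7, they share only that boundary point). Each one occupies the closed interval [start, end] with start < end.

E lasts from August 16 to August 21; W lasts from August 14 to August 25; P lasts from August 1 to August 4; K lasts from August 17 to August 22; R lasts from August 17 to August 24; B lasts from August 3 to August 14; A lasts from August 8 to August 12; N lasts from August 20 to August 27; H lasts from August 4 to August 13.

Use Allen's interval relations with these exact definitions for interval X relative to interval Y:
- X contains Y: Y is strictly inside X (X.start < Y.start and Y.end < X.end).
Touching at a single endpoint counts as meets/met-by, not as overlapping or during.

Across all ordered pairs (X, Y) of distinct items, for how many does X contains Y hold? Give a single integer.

Checking all 72 ordered pairs for relation 'contains'; matching pairs in alphabetical order:
(B, A): B contains A ✓
(B, H): B contains H ✓
(H, A): H contains A ✓
(W, E): W contains E ✓
(W, K): W contains K ✓
(W, R): W contains R ✓
Count: 6.

6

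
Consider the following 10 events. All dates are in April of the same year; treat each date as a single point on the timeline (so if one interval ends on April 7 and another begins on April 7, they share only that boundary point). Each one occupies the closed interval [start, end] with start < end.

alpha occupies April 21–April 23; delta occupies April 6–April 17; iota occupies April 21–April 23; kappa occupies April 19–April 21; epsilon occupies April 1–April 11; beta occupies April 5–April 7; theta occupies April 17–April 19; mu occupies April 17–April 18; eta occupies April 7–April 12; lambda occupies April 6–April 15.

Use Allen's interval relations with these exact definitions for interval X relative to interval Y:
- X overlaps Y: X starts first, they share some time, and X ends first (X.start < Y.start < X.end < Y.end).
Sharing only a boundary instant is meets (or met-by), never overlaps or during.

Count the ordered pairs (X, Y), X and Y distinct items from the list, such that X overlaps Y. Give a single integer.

5

Checking all 90 ordered pairs for relation 'overlaps'; matching pairs in alphabetical order:
(beta, delta): beta overlaps delta ✓
(beta, lambda): beta overlaps lambda ✓
(epsilon, delta): epsilon overlaps delta ✓
(epsilon, eta): epsilon overlaps eta ✓
(epsilon, lambda): epsilon overlaps lambda ✓
Count: 5.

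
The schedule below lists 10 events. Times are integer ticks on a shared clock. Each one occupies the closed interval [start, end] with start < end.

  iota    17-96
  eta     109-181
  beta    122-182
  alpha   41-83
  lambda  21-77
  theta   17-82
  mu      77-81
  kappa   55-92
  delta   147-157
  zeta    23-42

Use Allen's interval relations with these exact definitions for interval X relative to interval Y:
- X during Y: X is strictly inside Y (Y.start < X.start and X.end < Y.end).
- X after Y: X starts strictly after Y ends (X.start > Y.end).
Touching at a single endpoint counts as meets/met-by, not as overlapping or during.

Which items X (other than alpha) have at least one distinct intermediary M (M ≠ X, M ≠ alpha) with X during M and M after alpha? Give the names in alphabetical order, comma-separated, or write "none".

Target alpha = [41, 83].
Intermediaries M with M after alpha: beta, delta, eta.
Via beta — items with X during beta: delta.
Via delta — items with X during delta: none.
Via eta — items with X during eta: delta.
Union: delta.

delta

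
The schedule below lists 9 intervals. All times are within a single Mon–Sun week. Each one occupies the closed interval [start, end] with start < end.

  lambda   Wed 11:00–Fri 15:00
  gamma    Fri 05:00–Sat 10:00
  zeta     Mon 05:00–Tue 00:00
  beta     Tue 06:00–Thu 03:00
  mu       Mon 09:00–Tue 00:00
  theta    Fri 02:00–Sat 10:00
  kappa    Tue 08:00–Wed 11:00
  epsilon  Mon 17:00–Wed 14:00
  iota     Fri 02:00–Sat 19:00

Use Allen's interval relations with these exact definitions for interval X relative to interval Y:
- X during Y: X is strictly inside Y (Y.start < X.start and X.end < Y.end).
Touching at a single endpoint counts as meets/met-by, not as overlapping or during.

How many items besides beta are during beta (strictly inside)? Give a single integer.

1

Target beta = [Tue 06:00, Thu 03:00].
epsilon [Mon 17:00, Wed 14:00] → overlaps → no.
gamma [Fri 05:00, Sat 10:00] → after → no.
iota [Fri 02:00, Sat 19:00] → after → no.
kappa [Tue 08:00, Wed 11:00] → during → counts.
lambda [Wed 11:00, Fri 15:00] → overlapped-by → no.
mu [Mon 09:00, Tue 00:00] → before → no.
theta [Fri 02:00, Sat 10:00] → after → no.
zeta [Mon 05:00, Tue 00:00] → before → no.
Total: 1.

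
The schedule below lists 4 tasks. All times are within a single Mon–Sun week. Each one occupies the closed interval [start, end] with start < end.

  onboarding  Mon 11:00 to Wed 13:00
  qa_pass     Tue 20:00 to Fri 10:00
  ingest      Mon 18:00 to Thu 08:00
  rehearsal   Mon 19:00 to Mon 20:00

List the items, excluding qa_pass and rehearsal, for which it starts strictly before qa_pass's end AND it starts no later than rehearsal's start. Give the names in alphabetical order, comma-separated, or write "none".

ingest, onboarding

Conditions: its start is strictly before qa_pass's end (X.start < Fri 10:00) AND its start is no later than rehearsal's start (X.start <= Mon 19:00).
ingest: start Mon 18:00 < Fri 10:00? ✓; start Mon 18:00 <= Mon 19:00? ✓ → yes.
onboarding: start Mon 11:00 < Fri 10:00? ✓; start Mon 11:00 <= Mon 19:00? ✓ → yes.
Result: ingest, onboarding.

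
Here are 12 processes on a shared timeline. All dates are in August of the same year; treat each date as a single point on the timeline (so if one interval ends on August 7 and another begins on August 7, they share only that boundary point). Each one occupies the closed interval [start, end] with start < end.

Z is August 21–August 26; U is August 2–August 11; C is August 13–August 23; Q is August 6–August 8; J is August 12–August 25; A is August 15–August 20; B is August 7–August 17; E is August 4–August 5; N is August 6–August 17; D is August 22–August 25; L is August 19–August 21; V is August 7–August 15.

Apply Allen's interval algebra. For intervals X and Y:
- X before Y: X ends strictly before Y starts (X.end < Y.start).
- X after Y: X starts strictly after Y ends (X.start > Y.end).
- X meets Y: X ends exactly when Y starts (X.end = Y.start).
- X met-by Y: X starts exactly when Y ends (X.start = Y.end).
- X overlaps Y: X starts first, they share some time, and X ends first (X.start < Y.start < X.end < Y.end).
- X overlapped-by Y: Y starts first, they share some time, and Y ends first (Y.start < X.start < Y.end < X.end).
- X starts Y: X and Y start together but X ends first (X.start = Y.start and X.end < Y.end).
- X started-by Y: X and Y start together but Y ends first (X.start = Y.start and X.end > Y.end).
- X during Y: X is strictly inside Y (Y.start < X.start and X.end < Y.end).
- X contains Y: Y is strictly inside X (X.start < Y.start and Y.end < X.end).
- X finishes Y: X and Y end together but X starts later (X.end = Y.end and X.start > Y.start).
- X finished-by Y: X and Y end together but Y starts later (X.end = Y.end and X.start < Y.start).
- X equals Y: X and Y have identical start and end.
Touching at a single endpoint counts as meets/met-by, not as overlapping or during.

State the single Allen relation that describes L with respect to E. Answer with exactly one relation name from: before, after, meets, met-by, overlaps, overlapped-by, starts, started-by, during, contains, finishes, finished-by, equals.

after

L = [August 19, August 21]; E = [August 4, August 5].
Compare endpoints: L.start > E.start, L.start > E.end, L.end > E.start, L.end > E.end.
That pattern is 'after'.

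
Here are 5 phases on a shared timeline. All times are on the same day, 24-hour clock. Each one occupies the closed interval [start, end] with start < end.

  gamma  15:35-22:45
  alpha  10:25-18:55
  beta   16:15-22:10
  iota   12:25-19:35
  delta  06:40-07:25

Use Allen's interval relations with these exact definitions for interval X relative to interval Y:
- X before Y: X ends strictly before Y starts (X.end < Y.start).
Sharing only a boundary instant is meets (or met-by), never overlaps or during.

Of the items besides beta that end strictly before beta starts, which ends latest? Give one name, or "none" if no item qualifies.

delta

Target beta = [16:15, 22:10].
alpha [10:25, 18:55] → overlaps → excluded.
delta [06:40, 07:25] → before → candidate.
gamma [15:35, 22:45] → contains → excluded.
iota [12:25, 19:35] → overlaps → excluded.
Among candidates, latest end is 07:25 → delta.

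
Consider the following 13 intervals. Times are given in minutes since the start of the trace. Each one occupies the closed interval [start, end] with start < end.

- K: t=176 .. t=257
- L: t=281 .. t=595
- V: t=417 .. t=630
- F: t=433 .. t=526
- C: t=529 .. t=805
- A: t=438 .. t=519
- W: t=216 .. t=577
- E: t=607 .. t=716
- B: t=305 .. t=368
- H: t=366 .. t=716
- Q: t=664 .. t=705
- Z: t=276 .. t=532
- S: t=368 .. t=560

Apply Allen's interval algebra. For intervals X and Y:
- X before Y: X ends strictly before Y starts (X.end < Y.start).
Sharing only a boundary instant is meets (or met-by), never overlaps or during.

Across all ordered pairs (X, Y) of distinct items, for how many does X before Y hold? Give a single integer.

Checking all 156 ordered pairs for relation 'before'; matching pairs in alphabetical order:
(A, C): A before C ✓
(A, E): A before E ✓
(A, Q): A before Q ✓
(B, A): B before A ✓
(B, C): B before C ✓
(B, E): B before E ✓
(B, F): B before F ✓
(B, Q): B before Q ✓
(B, V): B before V ✓
(F, C): F before C ✓
(F, E): F before E ✓
(F, Q): F before Q ✓
(K, A): K before A ✓
(K, B): K before B ✓
(K, C): K before C ✓
(K, E): K before E ✓
(K, F): K before F ✓
(K, H): K before H ✓
(K, L): K before L ✓
(K, Q): K before Q ✓
(K, S): K before S ✓
(K, V): K before V ✓
(K, Z): K before Z ✓
(L, E): L before E ✓
... plus 8 further pairs not listed.
Count: 32.

32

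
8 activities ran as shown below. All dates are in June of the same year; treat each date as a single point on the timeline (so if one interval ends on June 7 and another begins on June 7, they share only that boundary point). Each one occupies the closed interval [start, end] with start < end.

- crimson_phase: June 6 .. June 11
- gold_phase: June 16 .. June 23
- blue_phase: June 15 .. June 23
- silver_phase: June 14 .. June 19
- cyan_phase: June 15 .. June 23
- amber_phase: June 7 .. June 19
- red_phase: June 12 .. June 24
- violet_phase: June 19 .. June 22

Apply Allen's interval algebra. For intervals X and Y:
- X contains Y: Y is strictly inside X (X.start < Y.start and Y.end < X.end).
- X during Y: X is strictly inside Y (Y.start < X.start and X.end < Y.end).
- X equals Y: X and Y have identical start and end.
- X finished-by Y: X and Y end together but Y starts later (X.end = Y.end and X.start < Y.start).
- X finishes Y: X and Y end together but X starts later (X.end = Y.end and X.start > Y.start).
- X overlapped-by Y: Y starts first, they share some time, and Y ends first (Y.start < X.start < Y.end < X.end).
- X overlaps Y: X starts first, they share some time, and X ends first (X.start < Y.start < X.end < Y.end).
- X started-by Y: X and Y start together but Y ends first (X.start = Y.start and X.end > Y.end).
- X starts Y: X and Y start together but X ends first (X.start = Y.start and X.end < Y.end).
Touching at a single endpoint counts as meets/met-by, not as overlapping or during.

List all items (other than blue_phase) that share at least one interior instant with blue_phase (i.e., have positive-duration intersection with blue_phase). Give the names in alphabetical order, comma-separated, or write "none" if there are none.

Target blue_phase = [June 15, June 23].
amber_phase [June 7, June 19] → overlaps → yes.
crimson_phase [June 6, June 11] → before → no.
cyan_phase [June 15, June 23] → equals → yes.
gold_phase [June 16, June 23] → finishes → yes.
red_phase [June 12, June 24] → contains → yes.
silver_phase [June 14, June 19] → overlaps → yes.
violet_phase [June 19, June 22] → during → yes.
Result: amber_phase, cyan_phase, gold_phase, red_phase, silver_phase, violet_phase.

amber_phase, cyan_phase, gold_phase, red_phase, silver_phase, violet_phase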